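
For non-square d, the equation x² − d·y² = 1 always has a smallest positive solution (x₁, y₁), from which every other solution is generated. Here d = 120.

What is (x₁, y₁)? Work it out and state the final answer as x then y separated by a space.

d=120: √d = [10; 1,20] (ℓ=2, even), read p_1/q_1
i=0: a=10 ⇒ p=10, q=1
i=1: a=1 ⇒ p=11, q=1
fundamental: x₁=11, y₁=1  (since 121 − 120·1 = 1)

11 1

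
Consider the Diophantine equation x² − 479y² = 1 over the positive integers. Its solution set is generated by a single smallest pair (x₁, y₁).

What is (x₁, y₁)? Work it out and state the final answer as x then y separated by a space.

√479 = [21; 1,7,1,3,2,21,2,3,1,7,1,42, …], period ℓ=12 (even) → k=11
i=0: a=21 ⇒ p=21, q=1
…
i=2: a=7 ⇒ p=175, q=8
…
i=4: a=3 ⇒ p=766, q=35
…
i=6: a=21 ⇒ p=37075, q=1694
…
i=9: a=1 ⇒ p=340591, q=15562
i=10: a=7 ⇒ p=2648849, q=121029
i=11: a=1 ⇒ p=2989440, q=136591
(x₁, y₁) = (2989440, 136591);  2989440² − 479·136591² = 1 ✓

2989440 136591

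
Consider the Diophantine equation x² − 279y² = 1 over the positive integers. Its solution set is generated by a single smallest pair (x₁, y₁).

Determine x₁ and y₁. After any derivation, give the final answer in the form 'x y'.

[16; 1,2,2,1,2,2,1,32] for √279; ℓ=8 ⇒ convergent index 7
a_0=16:  p_0=16·1+0=16,  q_0=16·0+1=1
a_1=1:  p_1=1·16+1=17,  q_1=1·1+0=1
…
a_4=1:  p_4=1·117+50=167,  q_4=1·7+3=10
a_5=2:  p_5=2·167+117=451,  q_5=2·10+7=27
a_6=2:  p_6=2·451+167=1069,  q_6=2·27+10=64
a_7=1:  p_7=1·1069+451=1520,  q_7=1·64+27=91
(x₁, y₁) = (1520, 91);  1520² − 279·91² = 1 ✓

1520 91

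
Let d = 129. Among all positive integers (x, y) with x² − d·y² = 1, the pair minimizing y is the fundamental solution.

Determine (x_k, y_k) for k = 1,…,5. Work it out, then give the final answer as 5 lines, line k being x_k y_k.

16855 1484
568182049 50025640
19153416854935 1686364322916
645661681611676801 56847341275472720
21765255267976208106775 1916323872709821068284

√129 = [11; 2,1,3,1,6,1,3,1,2,22, …], period ℓ=10 (even) → k=9
step 0: (11, 1)  from 11·(1,0) + (0,1)
…
step 3: (125, 11)  from 3·(34,3) + (23,2)
step 4: (159, 14)  from 1·(125,11) + (34,3)
step 5: (1079, 95)  from 6·(159,14) + (125,11)
step 6: (1238, 109)  from 1·(1079,95) + (159,14)
step 7: (4793, 422)  from 3·(1238,109) + (1079,95)
step 8: (6031, 531)  from 1·(4793,422) + (1238,109)
step 9: (16855, 1484)  from 2·(6031,531) + (4793,422)
(x₁, y₁) = (16855, 1484);  16855² − 129·1484² = 1 ✓
n=2: (16855,1484)∘(16855,1484) = (16855·16855+129·1484·1484, 16855·1484+1484·16855) = (568182049,50025640)
n=3: (568182049,50025640)∘(16855,1484) = (16855·568182049+129·1484·50025640, 16855·50025640+1484·568182049) = (19153416854935,1686364322916)
n=4: (19153416854935,1686364322916)∘(16855,1484) = (16855·19153416854935+129·1484·1686364322916, 16855·1686364322916+1484·19153416854935) = (645661681611676801,56847341275472720)
n=5: (645661681611676801,56847341275472720)∘(16855,1484) = (16855·645661681611676801+129·1484·56847341275472720, 16855·56847341275472720+1484·645661681611676801) = (21765255267976208106775,1916323872709821068284)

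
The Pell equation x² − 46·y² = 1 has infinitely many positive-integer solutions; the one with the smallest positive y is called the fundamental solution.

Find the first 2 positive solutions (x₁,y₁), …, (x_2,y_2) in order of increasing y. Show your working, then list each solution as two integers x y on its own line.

24335 3588
1184384449 174627960

√46 → a₀=6, period (1,3,1,1,2,6,2,1,1,3,1,12); ℓ=12 even so k=11
a_0=6:  p_0=6·1+0=6,  q_0=6·0+1=1
a_1=1:  p_1=1·6+1=7,  q_1=1·1+0=1
a_2=3:  p_2=3·7+6=27,  q_2=3·1+1=4
a_3=1:  p_3=1·27+7=34,  q_3=1·4+1=5
a_4=1:  p_4=1·34+27=61,  q_4=1·5+4=9
…
a_9=1:  p_9=1·3147+2150=5297,  q_9=1·464+317=781
a_10=3:  p_10=3·5297+3147=19038,  q_10=3·781+464=2807
a_11=1:  p_11=1·19038+5297=24335,  q_11=1·2807+781=3588
→ (24335, 3588).  Check: 24335²=592192225, 46·3588²=592192224, difference 1.
(24335+3588√46)^2 = 1184384449 + 174627960√46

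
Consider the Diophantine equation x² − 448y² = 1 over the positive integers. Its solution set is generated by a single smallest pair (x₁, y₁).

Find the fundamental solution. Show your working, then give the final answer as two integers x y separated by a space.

127 6

[21; 6,42] for √448; ℓ=2 ⇒ convergent index 1
step 0: (21, 1)  from 21·(1,0) + (0,1)
step 1: (127, 6)  from 6·(21,1) + (1,0)
(x₁, y₁) = (127, 6);  127² − 448·6² = 1 ✓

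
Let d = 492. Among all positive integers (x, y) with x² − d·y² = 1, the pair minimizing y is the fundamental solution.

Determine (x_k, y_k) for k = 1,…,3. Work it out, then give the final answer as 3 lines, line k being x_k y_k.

29767 1342
1772148577 79894628
105503093353351 4756446782010

[22; 5,1,1,10,1,1,5,44] for √492; ℓ=8 ⇒ convergent index 7
step 0: (22, 1)  from 22·(1,0) + (0,1)
step 1: (111, 5)  from 5·(22,1) + (1,0)
step 2: (133, 6)  from 1·(111,5) + (22,1)
…
step 4: (2573, 116)  from 10·(244,11) + (133,6)
step 5: (2817, 127)  from 1·(2573,116) + (244,11)
step 6: (5390, 243)  from 1·(2817,127) + (2573,116)
step 7: (29767, 1342)  from 5·(5390,243) + (2817,127)
(x₁, y₁) = (29767, 1342);  29767² − 492·1342² = 1 ✓
k=2:  x_2 = 29767·29767+492·1342·1342 = 1772148577,  y_2 = 29767·1342+1342·29767 = 79894628
k=3:  x_3 = 29767·1772148577+492·1342·79894628 = 105503093353351,  y_3 = 29767·79894628+1342·1772148577 = 4756446782010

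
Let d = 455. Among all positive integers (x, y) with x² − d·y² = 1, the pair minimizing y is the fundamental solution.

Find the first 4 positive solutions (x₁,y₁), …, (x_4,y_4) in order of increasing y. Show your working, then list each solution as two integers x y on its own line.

64 3
8191 384
1048384 49149
134184961 6290688

√455 → a₀=21, period (3,42); ℓ=2 even so k=1
k=0  a_k=21  p_k/q_k = 21/1
k=1  a_k=3  p_k/q_k = 64/3
fundamental: x₁=64, y₁=3  (since 4096 − 455·9 = 1)
k=2:  x_2 = 64·64+455·3·3 = 8191,  y_2 = 64·3+3·64 = 384
k=3:  x_3 = 64·8191+455·3·384 = 1048384,  y_3 = 64·384+3·8191 = 49149
k=4:  x_4 = 64·1048384+455·3·49149 = 134184961,  y_4 = 64·49149+3·1048384 = 6290688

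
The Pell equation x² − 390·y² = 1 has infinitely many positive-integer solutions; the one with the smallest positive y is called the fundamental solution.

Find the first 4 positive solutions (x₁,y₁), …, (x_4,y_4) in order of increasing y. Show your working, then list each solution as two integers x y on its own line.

√390 → a₀=19, period (1,2,1,38); ℓ=4 even so k=3
i=0: a=19 ⇒ p=19, q=1
i=1: a=1 ⇒ p=20, q=1
i=2: a=2 ⇒ p=59, q=3
i=3: a=1 ⇒ p=79, q=4
(x₁, y₁) = (79, 4);  79² − 390·4² = 1 ✓
(x_2, y_2) = (79·79 + 390·4·4, 79·4 + 4·79) = (12481, 632)
(x_3, y_3) = (79·12481 + 390·4·632, 79·632 + 4·12481) = (1971919, 99852)
(x_4, y_4) = (79·1971919 + 390·4·99852, 79·99852 + 4·1971919) = (311550721, 15775984)

79 4
12481 632
1971919 99852
311550721 15775984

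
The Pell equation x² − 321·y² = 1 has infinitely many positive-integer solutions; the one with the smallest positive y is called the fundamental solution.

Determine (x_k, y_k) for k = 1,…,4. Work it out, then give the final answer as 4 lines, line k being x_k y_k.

215 12
92449 5160
39752855 2218788
17093635201 954073680

√321 → a₀=17, period (1,10,1,34); ℓ=4 even so k=3
i=0: a=17 ⇒ p=17, q=1
i=1: a=1 ⇒ p=18, q=1
i=2: a=10 ⇒ p=197, q=11
i=3: a=1 ⇒ p=215, q=12
(x₁, y₁) = (215, 12);  215² − 321·12² = 1 ✓
n=2: (215,12)∘(215,12) = (215·215+321·12·12, 215·12+12·215) = (92449,5160)
n=3: (92449,5160)∘(215,12) = (215·92449+321·12·5160, 215·5160+12·92449) = (39752855,2218788)
n=4: (39752855,2218788)∘(215,12) = (215·39752855+321·12·2218788, 215·2218788+12·39752855) = (17093635201,954073680)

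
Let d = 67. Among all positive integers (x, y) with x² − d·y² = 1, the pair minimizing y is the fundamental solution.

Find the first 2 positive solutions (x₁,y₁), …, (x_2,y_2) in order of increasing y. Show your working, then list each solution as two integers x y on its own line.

48842 5967
4771081927 582880428

√67 = [8; 5,2,1,1,7,1,1,2,5,16, …], period ℓ=10 (even) → k=9
step 0: (8, 1)  from 8·(1,0) + (0,1)
…
step 8: (9053, 1106)  from 2·(3577,437) + (1899,232)
step 9: (48842, 5967)  from 5·(9053,1106) + (3577,437)
fundamental: x₁=48842, y₁=5967  (since 2385540964 − 67·35605089 = 1)
n=2: (48842,5967)∘(48842,5967) = (48842·48842+67·5967·5967, 48842·5967+5967·48842) = (4771081927,582880428)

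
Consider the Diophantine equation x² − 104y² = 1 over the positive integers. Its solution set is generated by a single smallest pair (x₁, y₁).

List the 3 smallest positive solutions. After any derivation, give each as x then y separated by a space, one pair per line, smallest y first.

51 5
5201 510
530451 52015

√104 = [10; 5,20, …], period ℓ=2 (even) → k=1
a_0=10:  p_0=10·1+0=10,  q_0=10·0+1=1
a_1=5:  p_1=5·10+1=51,  q_1=5·1+0=5
→ (51, 5).  Check: 51²=2601, 104·5²=2600, difference 1.
n=2: (51,5)∘(51,5) = (51·51+104·5·5, 51·5+5·51) = (5201,510)
n=3: (5201,510)∘(51,5) = (51·5201+104·5·510, 51·510+5·5201) = (530451,52015)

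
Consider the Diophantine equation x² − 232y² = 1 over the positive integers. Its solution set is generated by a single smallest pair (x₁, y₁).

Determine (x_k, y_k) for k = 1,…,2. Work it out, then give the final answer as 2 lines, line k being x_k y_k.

19603 1287
768555217 50458122

√232 = [15; 4,3,7,3,4,30, …], period ℓ=6 (even) → k=5
a_0=15:  p_0=15·1+0=15,  q_0=15·0+1=1
…
a_4=3:  p_4=3·1447+198=4539,  q_4=3·95+13=298
a_5=4:  p_5=4·4539+1447=19603,  q_5=4·298+95=1287
→ (19603, 1287).  Check: 19603²=384277609, 232·1287²=384277608, difference 1.
n=2: (19603,1287)∘(19603,1287) = (19603·19603+232·1287·1287, 19603·1287+1287·19603) = (768555217,50458122)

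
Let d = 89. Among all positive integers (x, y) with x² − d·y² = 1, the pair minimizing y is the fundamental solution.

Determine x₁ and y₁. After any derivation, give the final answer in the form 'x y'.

[9; 2,3,3,2,18] for √89; ℓ=5 ⇒ convergent index 9
a_0=9:  p_0=9·1+0=9,  q_0=9·0+1=1
…
a_2=3:  p_2=3·19+9=66,  q_2=3·2+1=7
…
a_4=2:  p_4=2·217+66=500,  q_4=2·23+7=53
…
a_8=3:  p_8=3·66019+18934=216991,  q_8=3·6998+2007=23001
a_9=2:  p_9=2·216991+66019=500001,  q_9=2·23001+6998=53000
fundamental: x₁=500001, y₁=53000  (since 250001000001 − 89·2809000000 = 1)

500001 53000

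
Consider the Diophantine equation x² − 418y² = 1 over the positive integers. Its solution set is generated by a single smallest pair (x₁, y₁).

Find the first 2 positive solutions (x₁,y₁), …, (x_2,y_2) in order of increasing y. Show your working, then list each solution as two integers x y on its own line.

33857 1656
2292592897 112134384

[20; 2,4,20,4,2,40] for √418; ℓ=6 ⇒ convergent index 5
k=0  a_k=20  p_k/q_k = 20/1
…
k=4  a_k=4  p_k/q_k = 15068/737
k=5  a_k=2  p_k/q_k = 33857/1656
→ (33857, 1656).  Check: 33857²=1146296449, 418·1656²=1146296448, difference 1.
(x_2, y_2) = (33857·33857 + 418·1656·1656, 33857·1656 + 1656·33857) = (2292592897, 112134384)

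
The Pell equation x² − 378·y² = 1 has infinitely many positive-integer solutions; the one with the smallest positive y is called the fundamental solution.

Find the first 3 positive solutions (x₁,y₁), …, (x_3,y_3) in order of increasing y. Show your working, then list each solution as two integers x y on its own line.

8749 450
153090001 7874100
2678768828749 137781001350

d=378: √d = [19; 2,3,1,4,1,3,2,38] (ℓ=8, even), read p_7/q_7
i=0: a=19 ⇒ p=19, q=1
i=1: a=2 ⇒ p=39, q=2
…
i=3: a=1 ⇒ p=175, q=9
…
i=6: a=3 ⇒ p=3869, q=199
i=7: a=2 ⇒ p=8749, q=450
(x₁, y₁) = (8749, 450);  8749² − 378·450² = 1 ✓
n=2: (8749,450)∘(8749,450) = (8749·8749+378·450·450, 8749·450+450·8749) = (153090001,7874100)
n=3: (153090001,7874100)∘(8749,450) = (8749·153090001+378·450·7874100, 8749·7874100+450·153090001) = (2678768828749,137781001350)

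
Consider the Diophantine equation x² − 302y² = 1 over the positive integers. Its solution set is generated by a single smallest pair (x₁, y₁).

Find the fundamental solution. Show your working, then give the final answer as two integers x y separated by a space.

4276623 246092

d=302: √d = [17; 2,1,1,1,4,…,1,2,34] (ℓ=16, even), read p_15/q_15
k=0  a_k=17  p_k/q_k = 17/1
k=1  a_k=2  p_k/q_k = 35/2
k=2  a_k=1  p_k/q_k = 52/3
k=3  a_k=1  p_k/q_k = 87/5
…
k=5  a_k=4  p_k/q_k = 643/37
k=6  a_k=2  p_k/q_k = 1425/82
…
k=8  a_k=16  p_k/q_k = 34513/1986
k=9  a_k=1  p_k/q_k = 36581/2105
k=10  a_k=2  p_k/q_k = 107675/6196
k=11  a_k=4  p_k/q_k = 467281/26889
…
k=13  a_k=1  p_k/q_k = 1042237/59974
k=14  a_k=1  p_k/q_k = 1617193/93059
k=15  a_k=2  p_k/q_k = 4276623/246092
→ (4276623, 246092).  Check: 4276623²=18289504284129, 302·246092²=18289504284128, difference 1.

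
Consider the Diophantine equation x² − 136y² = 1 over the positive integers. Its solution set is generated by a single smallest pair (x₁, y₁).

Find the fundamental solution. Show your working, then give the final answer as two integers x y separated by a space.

35 3

√136 → a₀=11, period (1,1,1,22); ℓ=4 even so k=3
i=0: a=11 ⇒ p=11, q=1
i=1: a=1 ⇒ p=12, q=1
i=2: a=1 ⇒ p=23, q=2
i=3: a=1 ⇒ p=35, q=3
(x₁, y₁) = (35, 3);  35² − 136·3² = 1 ✓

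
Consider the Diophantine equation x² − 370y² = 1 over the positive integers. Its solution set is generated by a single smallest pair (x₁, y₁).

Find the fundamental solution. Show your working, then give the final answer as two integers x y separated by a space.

213859 11118

√370 = [19; 4,4,38, …], period ℓ=3 (odd) → k=5
k=0  a_k=19  p_k/q_k = 19/1
k=1  a_k=4  p_k/q_k = 77/4
k=2  a_k=4  p_k/q_k = 327/17
k=3  a_k=38  p_k/q_k = 12503/650
k=4  a_k=4  p_k/q_k = 50339/2617
k=5  a_k=4  p_k/q_k = 213859/11118
(x₁, y₁) = (213859, 11118);  213859² − 370·11118² = 1 ✓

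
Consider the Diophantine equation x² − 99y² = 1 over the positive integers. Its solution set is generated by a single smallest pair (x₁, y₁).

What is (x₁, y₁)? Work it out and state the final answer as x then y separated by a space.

10 1

[9; 1,18] for √99; ℓ=2 ⇒ convergent index 1
i=0: a=9 ⇒ p=9, q=1
i=1: a=1 ⇒ p=10, q=1
→ (10, 1).  Check: 10²=100, 99·1²=99, difference 1.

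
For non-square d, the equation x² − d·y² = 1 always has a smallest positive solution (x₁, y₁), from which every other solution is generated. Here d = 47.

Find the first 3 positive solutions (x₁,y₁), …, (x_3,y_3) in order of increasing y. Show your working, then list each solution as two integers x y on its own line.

48 7
4607 672
442224 64505

√47 → a₀=6, period (1,5,1,12); ℓ=4 even so k=3
step 0: (6, 1)  from 6·(1,0) + (0,1)
…
step 2: (41, 6)  from 5·(7,1) + (6,1)
step 3: (48, 7)  from 1·(41,6) + (7,1)
→ (48, 7).  Check: 48²=2304, 47·7²=2303, difference 1.
(48+7√47)^2 = 4607 + 672√47
(48+7√47)^3 = 442224 + 64505√47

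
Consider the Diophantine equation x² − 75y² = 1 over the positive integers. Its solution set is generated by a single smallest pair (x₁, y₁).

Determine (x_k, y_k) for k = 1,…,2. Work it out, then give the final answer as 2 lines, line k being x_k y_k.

26 3
1351 156

d=75: √d = [8; 1,1,1,16] (ℓ=4, even), read p_3/q_3
i=0: a=8 ⇒ p=8, q=1
i=1: a=1 ⇒ p=9, q=1
i=2: a=1 ⇒ p=17, q=2
i=3: a=1 ⇒ p=26, q=3
(x₁, y₁) = (26, 3);  26² − 75·3² = 1 ✓
k=2:  x_2 = 26·26+75·3·3 = 1351,  y_2 = 26·3+3·26 = 156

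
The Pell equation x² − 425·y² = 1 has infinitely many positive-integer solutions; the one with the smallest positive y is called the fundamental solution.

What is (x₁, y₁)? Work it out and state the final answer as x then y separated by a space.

[20; 1,1,1,1,1,1,40] for √425; ℓ=7 ⇒ convergent index 13
k=0  a_k=20  p_k/q_k = 20/1
k=1  a_k=1  p_k/q_k = 21/1
…
k=3  a_k=1  p_k/q_k = 62/3
k=4  a_k=1  p_k/q_k = 103/5
k=5  a_k=1  p_k/q_k = 165/8
k=6  a_k=1  p_k/q_k = 268/13
k=7  a_k=40  p_k/q_k = 10885/528
…
k=9  a_k=1  p_k/q_k = 22038/1069
k=10  a_k=1  p_k/q_k = 33191/1610
k=11  a_k=1  p_k/q_k = 55229/2679
k=12  a_k=1  p_k/q_k = 88420/4289
k=13  a_k=1  p_k/q_k = 143649/6968
(x₁, y₁) = (143649, 6968);  143649² − 425·6968² = 1 ✓

143649 6968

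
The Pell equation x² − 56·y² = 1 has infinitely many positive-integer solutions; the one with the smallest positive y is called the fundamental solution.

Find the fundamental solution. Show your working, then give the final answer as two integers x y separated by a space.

15 2

√56 = [7; 2,14, …], period ℓ=2 (even) → k=1
step 0: (7, 1)  from 7·(1,0) + (0,1)
step 1: (15, 2)  from 2·(7,1) + (1,0)
→ (15, 2).  Check: 15²=225, 56·2²=224, difference 1.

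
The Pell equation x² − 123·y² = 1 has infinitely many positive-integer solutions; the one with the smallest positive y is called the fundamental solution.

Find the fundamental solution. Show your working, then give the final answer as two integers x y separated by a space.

[11; 11,22] for √123; ℓ=2 ⇒ convergent index 1
step 0: (11, 1)  from 11·(1,0) + (0,1)
step 1: (122, 11)  from 11·(11,1) + (1,0)
→ (122, 11).  Check: 122²=14884, 123·11²=14883, difference 1.

122 11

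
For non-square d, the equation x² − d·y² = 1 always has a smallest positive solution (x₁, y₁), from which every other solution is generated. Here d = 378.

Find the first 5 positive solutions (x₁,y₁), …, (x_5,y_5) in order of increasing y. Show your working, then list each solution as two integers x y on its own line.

8749 450
153090001 7874100
2678768828749 137781001350
46873096812360001 2410891953748200
820185445343906468749 42185787268905002250

√378 → a₀=19, period (2,3,1,4,1,3,2,38); ℓ=8 even so k=7
a_0=19:  p_0=19·1+0=19,  q_0=19·0+1=1
…
a_5=1:  p_5=1·836+175=1011,  q_5=1·43+9=52
a_6=3:  p_6=3·1011+836=3869,  q_6=3·52+43=199
a_7=2:  p_7=2·3869+1011=8749,  q_7=2·199+52=450
→ (8749, 450).  Check: 8749²=76545001, 378·450²=76545000, difference 1.
k=2:  x_2 = 8749·8749+378·450·450 = 153090001,  y_2 = 8749·450+450·8749 = 7874100
k=3:  x_3 = 8749·153090001+378·450·7874100 = 2678768828749,  y_3 = 8749·7874100+450·153090001 = 137781001350
k=4:  x_4 = 8749·2678768828749+378·450·137781001350 = 46873096812360001,  y_4 = 8749·137781001350+450·2678768828749 = 2410891953748200
k=5:  x_5 = 8749·46873096812360001+378·450·2410891953748200 = 820185445343906468749,  y_5 = 8749·2410891953748200+450·46873096812360001 = 42185787268905002250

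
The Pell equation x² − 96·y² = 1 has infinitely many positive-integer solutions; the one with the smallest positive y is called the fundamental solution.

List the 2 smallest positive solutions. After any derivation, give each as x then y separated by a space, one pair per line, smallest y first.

d=96: √d = [9; 1,3,1,18] (ℓ=4, even), read p_3/q_3
a_0=9:  p_0=9·1+0=9,  q_0=9·0+1=1
a_1=1:  p_1=1·9+1=10,  q_1=1·1+0=1
a_2=3:  p_2=3·10+9=39,  q_2=3·1+1=4
a_3=1:  p_3=1·39+10=49,  q_3=1·4+1=5
→ (49, 5).  Check: 49²=2401, 96·5²=2400, difference 1.
(x_2, y_2) = (49·49 + 96·5·5, 49·5 + 5·49) = (4801, 490)

49 5
4801 490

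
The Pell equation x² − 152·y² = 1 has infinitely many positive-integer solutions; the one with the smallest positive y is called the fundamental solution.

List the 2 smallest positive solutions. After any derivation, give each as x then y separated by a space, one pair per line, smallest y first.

√152 → a₀=12, period (3,24); ℓ=2 even so k=1
k=0  a_k=12  p_k/q_k = 12/1
k=1  a_k=3  p_k/q_k = 37/3
fundamental: x₁=37, y₁=3  (since 1369 − 152·9 = 1)
(37+3√152)^2 = 2737 + 222√152

37 3
2737 222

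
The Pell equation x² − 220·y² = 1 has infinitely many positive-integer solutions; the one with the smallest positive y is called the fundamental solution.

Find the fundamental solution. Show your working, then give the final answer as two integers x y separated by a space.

√220 = [14; 1,4,1,28, …], period ℓ=4 (even) → k=3
step 0: (14, 1)  from 14·(1,0) + (0,1)
step 1: (15, 1)  from 1·(14,1) + (1,0)
step 2: (74, 5)  from 4·(15,1) + (14,1)
step 3: (89, 6)  from 1·(74,5) + (15,1)
(x₁, y₁) = (89, 6);  89² − 220·6² = 1 ✓

89 6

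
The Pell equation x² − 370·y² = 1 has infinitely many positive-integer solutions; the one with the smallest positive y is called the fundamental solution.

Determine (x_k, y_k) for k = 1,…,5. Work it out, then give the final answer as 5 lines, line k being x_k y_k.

213859 11118
91471343761 4755368724
39123940210553539 2033956799880714
16734013458886067250241 869959934526623861928
7157438768568706971928026499 372097523273824548176239590

d=370: √d = [19; 4,4,38] (ℓ=3, odd), read p_5/q_5
i=0: a=19 ⇒ p=19, q=1
i=1: a=4 ⇒ p=77, q=4
i=2: a=4 ⇒ p=327, q=17
i=3: a=38 ⇒ p=12503, q=650
i=4: a=4 ⇒ p=50339, q=2617
i=5: a=4 ⇒ p=213859, q=11118
→ (213859, 11118).  Check: 213859²=45735671881, 370·11118²=45735671880, difference 1.
(213859+11118√370)^2 = 91471343761 + 4755368724√370
(213859+11118√370)^3 = 39123940210553539 + 2033956799880714√370
(213859+11118√370)^4 = 16734013458886067250241 + 869959934526623861928√370
(213859+11118√370)^5 = 7157438768568706971928026499 + 372097523273824548176239590√370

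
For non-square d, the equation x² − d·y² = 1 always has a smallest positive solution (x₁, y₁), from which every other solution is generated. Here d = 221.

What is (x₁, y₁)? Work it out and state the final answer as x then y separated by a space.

1665 112

[14; 1,6,2,6,1,28] for √221; ℓ=6 ⇒ convergent index 5
a_0=14:  p_0=14·1+0=14,  q_0=14·0+1=1
…
a_2=6:  p_2=6·15+14=104,  q_2=6·1+1=7
a_3=2:  p_3=2·104+15=223,  q_3=2·7+1=15
a_4=6:  p_4=6·223+104=1442,  q_4=6·15+7=97
a_5=1:  p_5=1·1442+223=1665,  q_5=1·97+15=112
(x₁, y₁) = (1665, 112);  1665² − 221·112² = 1 ✓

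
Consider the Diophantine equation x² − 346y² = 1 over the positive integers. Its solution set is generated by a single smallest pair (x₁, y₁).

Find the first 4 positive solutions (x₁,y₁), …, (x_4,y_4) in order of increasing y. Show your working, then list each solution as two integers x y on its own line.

17299 930
598510801 32176140
20707276675699 1113230090790
716430357827323201 38515534648976280

√346 = [18; 1,1,1,1,36, …], period ℓ=5 (odd) → k=9
step 0: (18, 1)  from 18·(1,0) + (0,1)
step 1: (19, 1)  from 1·(18,1) + (1,0)
step 2: (37, 2)  from 1·(19,1) + (18,1)
step 3: (56, 3)  from 1·(37,2) + (19,1)
step 4: (93, 5)  from 1·(56,3) + (37,2)
step 5: (3404, 183)  from 36·(93,5) + (56,3)
…
step 7: (6901, 371)  from 1·(3497,188) + (3404,183)
step 8: (10398, 559)  from 1·(6901,371) + (3497,188)
step 9: (17299, 930)  from 1·(10398,559) + (6901,371)
→ (17299, 930).  Check: 17299²=299255401, 346·930²=299255400, difference 1.
(17299+930√346)^2 = 598510801 + 32176140√346
(17299+930√346)^3 = 20707276675699 + 1113230090790√346
(17299+930√346)^4 = 716430357827323201 + 38515534648976280√346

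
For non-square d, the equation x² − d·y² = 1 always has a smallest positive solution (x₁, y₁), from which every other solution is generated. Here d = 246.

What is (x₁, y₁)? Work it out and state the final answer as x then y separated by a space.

88805 5662

√246 = [15; 1,2,5,1,14,1,5,2,1,30, …], period ℓ=10 (even) → k=9
step 0: (15, 1)  from 15·(1,0) + (0,1)
…
step 4: (298, 19)  from 1·(251,16) + (47,3)
step 5: (4423, 282)  from 14·(298,19) + (251,16)
…
step 7: (28028, 1787)  from 5·(4721,301) + (4423,282)
step 8: (60777, 3875)  from 2·(28028,1787) + (4721,301)
step 9: (88805, 5662)  from 1·(60777,3875) + (28028,1787)
fundamental: x₁=88805, y₁=5662  (since 7886328025 − 246·32058244 = 1)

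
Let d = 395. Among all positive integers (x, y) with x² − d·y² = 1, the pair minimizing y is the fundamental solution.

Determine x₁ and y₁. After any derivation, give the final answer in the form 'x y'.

159 8

√395 → a₀=19, period (1,6,1,38); ℓ=4 even so k=3
i=0: a=19 ⇒ p=19, q=1
…
i=2: a=6 ⇒ p=139, q=7
i=3: a=1 ⇒ p=159, q=8
fundamental: x₁=159, y₁=8  (since 25281 − 395·64 = 1)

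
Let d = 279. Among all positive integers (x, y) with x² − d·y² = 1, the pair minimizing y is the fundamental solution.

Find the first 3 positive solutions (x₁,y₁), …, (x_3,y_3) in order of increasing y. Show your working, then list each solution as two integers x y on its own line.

1520 91
4620799 276640
14047227440 840985509

√279 = [16; 1,2,2,1,2,2,1,32, …], period ℓ=8 (even) → k=7
i=0: a=16 ⇒ p=16, q=1
…
i=4: a=1 ⇒ p=167, q=10
i=5: a=2 ⇒ p=451, q=27
i=6: a=2 ⇒ p=1069, q=64
i=7: a=1 ⇒ p=1520, q=91
fundamental: x₁=1520, y₁=91  (since 2310400 − 279·8281 = 1)
(x_2, y_2) = (1520·1520 + 279·91·91, 1520·91 + 91·1520) = (4620799, 276640)
(x_3, y_3) = (1520·4620799 + 279·91·276640, 1520·276640 + 91·4620799) = (14047227440, 840985509)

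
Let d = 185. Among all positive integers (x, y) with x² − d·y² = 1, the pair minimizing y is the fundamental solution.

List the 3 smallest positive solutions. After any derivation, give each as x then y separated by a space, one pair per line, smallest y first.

9249 680
171088001 12578640
3164785833249 232679682040

√185 = [13; 1,1,1,1,26, …], period ℓ=5 (odd) → k=9
i=0: a=13 ⇒ p=13, q=1
…
i=4: a=1 ⇒ p=68, q=5
…
i=7: a=1 ⇒ p=3686, q=271
i=8: a=1 ⇒ p=5563, q=409
i=9: a=1 ⇒ p=9249, q=680
→ (9249, 680).  Check: 9249²=85544001, 185·680²=85544000, difference 1.
(9249+680√185)^2 = 171088001 + 12578640√185
(9249+680√185)^3 = 3164785833249 + 232679682040√185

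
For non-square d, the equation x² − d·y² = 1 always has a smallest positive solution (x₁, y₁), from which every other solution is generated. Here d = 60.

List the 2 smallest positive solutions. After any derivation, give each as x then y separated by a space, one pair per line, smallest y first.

d=60: √d = [7; 1,2,1,14] (ℓ=4, even), read p_3/q_3
step 0: (7, 1)  from 7·(1,0) + (0,1)
step 1: (8, 1)  from 1·(7,1) + (1,0)
step 2: (23, 3)  from 2·(8,1) + (7,1)
step 3: (31, 4)  from 1·(23,3) + (8,1)
fundamental: x₁=31, y₁=4  (since 961 − 60·16 = 1)
(31+4√60)^2 = 1921 + 248√60

31 4
1921 248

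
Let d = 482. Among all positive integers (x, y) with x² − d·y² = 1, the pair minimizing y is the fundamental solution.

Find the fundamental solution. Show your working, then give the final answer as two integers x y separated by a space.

√482 → a₀=21, period (1,20,1,42); ℓ=4 even so k=3
k=0  a_k=21  p_k/q_k = 21/1
k=1  a_k=1  p_k/q_k = 22/1
k=2  a_k=20  p_k/q_k = 461/21
k=3  a_k=1  p_k/q_k = 483/22
→ (483, 22).  Check: 483²=233289, 482·22²=233288, difference 1.

483 22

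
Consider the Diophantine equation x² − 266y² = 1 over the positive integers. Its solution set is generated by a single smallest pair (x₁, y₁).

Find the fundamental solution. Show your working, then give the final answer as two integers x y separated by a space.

√266 = [16; 3,4,3,32, …], period ℓ=4 (even) → k=3
i=0: a=16 ⇒ p=16, q=1
…
i=2: a=4 ⇒ p=212, q=13
i=3: a=3 ⇒ p=685, q=42
(x₁, y₁) = (685, 42);  685² − 266·42² = 1 ✓

685 42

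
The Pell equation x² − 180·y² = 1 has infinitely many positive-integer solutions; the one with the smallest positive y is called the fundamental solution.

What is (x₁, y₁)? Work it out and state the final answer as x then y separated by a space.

161 12

√180 = [13; 2,2,2,26, …], period ℓ=4 (even) → k=3
k=0  a_k=13  p_k/q_k = 13/1
k=1  a_k=2  p_k/q_k = 27/2
k=2  a_k=2  p_k/q_k = 67/5
k=3  a_k=2  p_k/q_k = 161/12
fundamental: x₁=161, y₁=12  (since 25921 − 180·144 = 1)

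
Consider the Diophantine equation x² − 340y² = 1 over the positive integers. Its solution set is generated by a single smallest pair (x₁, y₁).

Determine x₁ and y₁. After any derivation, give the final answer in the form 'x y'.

[18; 2,3,1,1,1,…,3,2,36] for √340; ℓ=14 ⇒ convergent index 13
k=0  a_k=18  p_k/q_k = 18/1
k=1  a_k=2  p_k/q_k = 37/2
…
k=3  a_k=1  p_k/q_k = 166/9
…
k=7  a_k=8  p_k/q_k = 6509/353
k=8  a_k=1  p_k/q_k = 7265/394
…
k=10  a_k=1  p_k/q_k = 21039/1141
k=11  a_k=1  p_k/q_k = 34813/1888
k=12  a_k=3  p_k/q_k = 125478/6805
k=13  a_k=2  p_k/q_k = 285769/15498
→ (285769, 15498).  Check: 285769²=81663921361, 340·15498²=81663921360, difference 1.

285769 15498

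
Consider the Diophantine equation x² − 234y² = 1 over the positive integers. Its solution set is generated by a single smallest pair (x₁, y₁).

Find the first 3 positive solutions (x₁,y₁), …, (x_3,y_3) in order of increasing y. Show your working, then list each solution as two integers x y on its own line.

√234 = [15; 3,2,1,2,1,2,3,30, …], period ℓ=8 (even) → k=7
k=0  a_k=15  p_k/q_k = 15/1
k=1  a_k=3  p_k/q_k = 46/3
…
k=3  a_k=1  p_k/q_k = 153/10
k=4  a_k=2  p_k/q_k = 413/27
…
k=6  a_k=2  p_k/q_k = 1545/101
k=7  a_k=3  p_k/q_k = 5201/340
fundamental: x₁=5201, y₁=340  (since 27050401 − 234·115600 = 1)
n=2: (5201,340)∘(5201,340) = (5201·5201+234·340·340, 5201·340+340·5201) = (54100801,3536680)
n=3: (54100801,3536680)∘(5201,340) = (5201·54100801+234·340·3536680, 5201·3536680+340·54100801) = (562756526801,36788545020)

5201 340
54100801 3536680
562756526801 36788545020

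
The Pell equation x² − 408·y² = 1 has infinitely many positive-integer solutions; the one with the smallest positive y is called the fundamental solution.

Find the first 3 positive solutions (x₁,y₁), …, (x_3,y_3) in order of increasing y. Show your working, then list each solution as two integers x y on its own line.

101 5
20401 1010
4120901 204015

d=408: √d = [20; 5,40] (ℓ=2, even), read p_1/q_1
step 0: (20, 1)  from 20·(1,0) + (0,1)
step 1: (101, 5)  from 5·(20,1) + (1,0)
(x₁, y₁) = (101, 5);  101² − 408·5² = 1 ✓
(101+5√408)^2 = 20401 + 1010√408
(101+5√408)^3 = 4120901 + 204015√408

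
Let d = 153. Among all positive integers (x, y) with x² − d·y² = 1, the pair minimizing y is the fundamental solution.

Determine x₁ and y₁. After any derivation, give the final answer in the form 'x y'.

2177 176

√153 = [12; 2,1,2,2,2,1,2,24, …], period ℓ=8 (even) → k=7
i=0: a=12 ⇒ p=12, q=1
i=1: a=2 ⇒ p=25, q=2
i=2: a=1 ⇒ p=37, q=3
i=3: a=2 ⇒ p=99, q=8
i=4: a=2 ⇒ p=235, q=19
i=5: a=2 ⇒ p=569, q=46
i=6: a=1 ⇒ p=804, q=65
i=7: a=2 ⇒ p=2177, q=176
fundamental: x₁=2177, y₁=176  (since 4739329 − 153·30976 = 1)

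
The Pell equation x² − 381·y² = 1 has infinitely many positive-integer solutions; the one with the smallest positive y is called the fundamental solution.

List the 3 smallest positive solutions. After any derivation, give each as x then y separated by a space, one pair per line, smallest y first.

d=381: √d = [19; 1,1,12,1,1,38] (ℓ=6, even), read p_5/q_5
k=0  a_k=19  p_k/q_k = 19/1
…
k=4  a_k=1  p_k/q_k = 527/27
k=5  a_k=1  p_k/q_k = 1015/52
fundamental: x₁=1015, y₁=52  (since 1030225 − 381·2704 = 1)
(x_2, y_2) = (1015·1015 + 381·52·52, 1015·52 + 52·1015) = (2060449, 105560)
(x_3, y_3) = (1015·2060449 + 381·52·105560, 1015·105560 + 52·2060449) = (4182710455, 214286748)

1015 52
2060449 105560
4182710455 214286748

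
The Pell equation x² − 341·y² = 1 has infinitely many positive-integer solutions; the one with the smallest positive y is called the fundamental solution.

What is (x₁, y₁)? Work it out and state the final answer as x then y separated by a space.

10626551 575460

[18; 2,6,1,8,2,…,6,2,36] for √341; ℓ=14 ⇒ convergent index 13
a_0=18:  p_0=18·1+0=18,  q_0=18·0+1=1
…
a_3=1:  p_3=1·240+37=277,  q_3=1·13+2=15
a_4=8:  p_4=8·277+240=2456,  q_4=8·15+13=133
…
a_6=1:  p_6=1·5189+2456=7645,  q_6=1·281+133=414
a_7=2:  p_7=2·7645+5189=20479,  q_7=2·414+281=1109
a_8=1:  p_8=1·20479+7645=28124,  q_8=1·1109+414=1523
…
a_11=1:  p_11=1·641940+76727=718667,  q_11=1·34763+4155=38918
a_12=6:  p_12=6·718667+641940=4953942,  q_12=6·38918+34763=268271
a_13=2:  p_13=2·4953942+718667=10626551,  q_13=2·268271+38918=575460
(x₁, y₁) = (10626551, 575460);  10626551² − 341·575460² = 1 ✓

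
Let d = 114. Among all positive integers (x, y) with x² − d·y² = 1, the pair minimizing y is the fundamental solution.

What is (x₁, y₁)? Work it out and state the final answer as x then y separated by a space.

√114 = [10; 1,2,10,2,1,20, …], period ℓ=6 (even) → k=5
k=0  a_k=10  p_k/q_k = 10/1
…
k=4  a_k=2  p_k/q_k = 694/65
k=5  a_k=1  p_k/q_k = 1025/96
fundamental: x₁=1025, y₁=96  (since 1050625 − 114·9216 = 1)

1025 96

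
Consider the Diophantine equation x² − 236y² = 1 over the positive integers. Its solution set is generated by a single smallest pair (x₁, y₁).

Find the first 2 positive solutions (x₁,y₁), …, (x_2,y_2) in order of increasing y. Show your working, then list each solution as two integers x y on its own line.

561799 36570
631236232801 41089978860

√236 → a₀=15, period (2,1,3,5,1,6,1,5,3,1,2,30); ℓ=12 even so k=11
step 0: (15, 1)  from 15·(1,0) + (0,1)
…
step 2: (46, 3)  from 1·(31,2) + (15,1)
step 3: (169, 11)  from 3·(46,3) + (31,2)
…
step 6: (7251, 472)  from 6·(1060,69) + (891,58)
step 7: (8311, 541)  from 1·(7251,472) + (1060,69)
…
step 10: (203535, 13249)  from 1·(154729,10072) + (48806,3177)
step 11: (561799, 36570)  from 2·(203535,13249) + (154729,10072)
fundamental: x₁=561799, y₁=36570  (since 315618116401 − 236·1337364900 = 1)
(561799+36570√236)^2 = 631236232801 + 41089978860√236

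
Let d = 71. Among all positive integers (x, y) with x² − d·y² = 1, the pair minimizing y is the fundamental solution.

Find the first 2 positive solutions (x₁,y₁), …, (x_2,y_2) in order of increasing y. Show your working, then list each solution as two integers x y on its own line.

[8; 2,2,1,7,1,2,2,16] for √71; ℓ=8 ⇒ convergent index 7
k=0  a_k=8  p_k/q_k = 8/1
…
k=4  a_k=7  p_k/q_k = 455/54
…
k=6  a_k=2  p_k/q_k = 1483/176
k=7  a_k=2  p_k/q_k = 3480/413
fundamental: x₁=3480, y₁=413  (since 12110400 − 71·170569 = 1)
k=2:  x_2 = 3480·3480+71·413·413 = 24220799,  y_2 = 3480·413+413·3480 = 2874480

3480 413
24220799 2874480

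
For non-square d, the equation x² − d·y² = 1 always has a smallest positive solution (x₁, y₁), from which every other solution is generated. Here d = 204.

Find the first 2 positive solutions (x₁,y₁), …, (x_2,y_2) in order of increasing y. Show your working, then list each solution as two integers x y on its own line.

[14; 3,1,1,6,1,1,3,28] for √204; ℓ=8 ⇒ convergent index 7
step 0: (14, 1)  from 14·(1,0) + (0,1)
…
step 2: (57, 4)  from 1·(43,3) + (14,1)
…
step 4: (657, 46)  from 6·(100,7) + (57,4)
step 5: (757, 53)  from 1·(657,46) + (100,7)
step 6: (1414, 99)  from 1·(757,53) + (657,46)
step 7: (4999, 350)  from 3·(1414,99) + (757,53)
→ (4999, 350).  Check: 4999²=24990001, 204·350²=24990000, difference 1.
n=2: (4999,350)∘(4999,350) = (4999·4999+204·350·350, 4999·350+350·4999) = (49980001,3499300)

4999 350
49980001 3499300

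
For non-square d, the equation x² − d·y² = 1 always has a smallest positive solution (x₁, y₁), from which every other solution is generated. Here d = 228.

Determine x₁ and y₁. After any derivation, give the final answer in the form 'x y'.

√228 = [15; 10,30, …], period ℓ=2 (even) → k=1
a_0=15:  p_0=15·1+0=15,  q_0=15·0+1=1
a_1=10:  p_1=10·15+1=151,  q_1=10·1+0=10
→ (151, 10).  Check: 151²=22801, 228·10²=22800, difference 1.

151 10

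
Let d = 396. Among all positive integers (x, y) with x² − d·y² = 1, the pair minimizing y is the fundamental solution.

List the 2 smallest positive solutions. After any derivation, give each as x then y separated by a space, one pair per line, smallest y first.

[19; 1,8,1,38] for √396; ℓ=4 ⇒ convergent index 3
a_0=19:  p_0=19·1+0=19,  q_0=19·0+1=1
a_1=1:  p_1=1·19+1=20,  q_1=1·1+0=1
a_2=8:  p_2=8·20+19=179,  q_2=8·1+1=9
a_3=1:  p_3=1·179+20=199,  q_3=1·9+1=10
→ (199, 10).  Check: 199²=39601, 396·10²=39600, difference 1.
(x_2, y_2) = (199·199 + 396·10·10, 199·10 + 10·199) = (79201, 3980)

199 10
79201 3980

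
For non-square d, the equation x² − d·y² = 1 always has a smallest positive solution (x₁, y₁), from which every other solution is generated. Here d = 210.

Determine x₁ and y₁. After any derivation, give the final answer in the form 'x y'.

[14; 2,28] for √210; ℓ=2 ⇒ convergent index 1
a_0=14:  p_0=14·1+0=14,  q_0=14·0+1=1
a_1=2:  p_1=2·14+1=29,  q_1=2·1+0=2
fundamental: x₁=29, y₁=2  (since 841 − 210·4 = 1)

29 2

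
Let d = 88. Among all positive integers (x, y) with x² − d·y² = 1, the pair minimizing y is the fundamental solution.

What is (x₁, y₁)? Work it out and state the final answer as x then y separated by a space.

d=88: √d = [9; 2,1,1,1,2,18] (ℓ=6, even), read p_5/q_5
i=0: a=9 ⇒ p=9, q=1
i=1: a=2 ⇒ p=19, q=2
i=2: a=1 ⇒ p=28, q=3
…
i=4: a=1 ⇒ p=75, q=8
i=5: a=2 ⇒ p=197, q=21
fundamental: x₁=197, y₁=21  (since 38809 − 88·441 = 1)

197 21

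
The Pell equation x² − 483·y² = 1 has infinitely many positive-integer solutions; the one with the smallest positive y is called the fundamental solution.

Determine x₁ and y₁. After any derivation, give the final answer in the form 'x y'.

22 1

d=483: √d = [21; 1,42] (ℓ=2, even), read p_1/q_1
a_0=21:  p_0=21·1+0=21,  q_0=21·0+1=1
a_1=1:  p_1=1·21+1=22,  q_1=1·1+0=1
→ (22, 1).  Check: 22²=484, 483·1²=483, difference 1.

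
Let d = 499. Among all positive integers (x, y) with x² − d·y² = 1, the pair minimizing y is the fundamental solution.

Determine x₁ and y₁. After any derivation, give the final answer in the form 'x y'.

4490 201

√499 = [22; 2,1,21,1,2,44, …], period ℓ=6 (even) → k=5
i=0: a=22 ⇒ p=22, q=1
…
i=4: a=1 ⇒ p=1519, q=68
i=5: a=2 ⇒ p=4490, q=201
fundamental: x₁=4490, y₁=201  (since 20160100 − 499·40401 = 1)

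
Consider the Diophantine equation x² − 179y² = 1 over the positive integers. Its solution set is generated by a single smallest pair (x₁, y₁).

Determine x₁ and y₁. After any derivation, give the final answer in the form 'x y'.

√179 = [13; 2,1,1,1,3,…,1,2,26, …], period ℓ=14 (even) → k=13
k=0  a_k=13  p_k/q_k = 13/1
…
k=3  a_k=1  p_k/q_k = 67/5
k=4  a_k=1  p_k/q_k = 107/8
k=5  a_k=3  p_k/q_k = 388/29
…
k=8  a_k=5  p_k/q_k = 137042/10243
k=9  a_k=3  p_k/q_k = 438125/32747
k=10  a_k=1  p_k/q_k = 575167/42990
…
k=12  a_k=1  p_k/q_k = 1588459/118727
k=13  a_k=2  p_k/q_k = 4190210/313191
fundamental: x₁=4190210, y₁=313191  (since 17557859844100 − 179·98088602481 = 1)

4190210 313191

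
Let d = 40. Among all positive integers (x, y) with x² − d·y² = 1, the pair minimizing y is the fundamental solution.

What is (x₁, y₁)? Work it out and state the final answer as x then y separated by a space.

19 3

√40 → a₀=6, period (3,12); ℓ=2 even so k=1
k=0  a_k=6  p_k/q_k = 6/1
k=1  a_k=3  p_k/q_k = 19/3
fundamental: x₁=19, y₁=3  (since 361 − 40·9 = 1)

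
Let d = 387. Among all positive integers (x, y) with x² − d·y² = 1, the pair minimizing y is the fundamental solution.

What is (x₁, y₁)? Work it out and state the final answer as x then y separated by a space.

3482 177

d=387: √d = [19; 1,2,19,2,1,38] (ℓ=6, even), read p_5/q_5
step 0: (19, 1)  from 19·(1,0) + (0,1)
…
step 4: (2341, 119)  from 2·(1141,58) + (59,3)
step 5: (3482, 177)  from 1·(2341,119) + (1141,58)
fundamental: x₁=3482, y₁=177  (since 12124324 − 387·31329 = 1)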